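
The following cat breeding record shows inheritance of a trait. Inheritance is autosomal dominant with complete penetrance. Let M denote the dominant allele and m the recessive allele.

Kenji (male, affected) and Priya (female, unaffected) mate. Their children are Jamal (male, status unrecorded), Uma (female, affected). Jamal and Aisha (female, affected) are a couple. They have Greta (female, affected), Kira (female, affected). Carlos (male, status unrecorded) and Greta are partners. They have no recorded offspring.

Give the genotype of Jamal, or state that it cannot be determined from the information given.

Jamal's phenotype is unrecorded, and no parent or child forces a single allele at both positions; consistent genotype assignments exist with Jamal as Mm or mm.

cannot be determined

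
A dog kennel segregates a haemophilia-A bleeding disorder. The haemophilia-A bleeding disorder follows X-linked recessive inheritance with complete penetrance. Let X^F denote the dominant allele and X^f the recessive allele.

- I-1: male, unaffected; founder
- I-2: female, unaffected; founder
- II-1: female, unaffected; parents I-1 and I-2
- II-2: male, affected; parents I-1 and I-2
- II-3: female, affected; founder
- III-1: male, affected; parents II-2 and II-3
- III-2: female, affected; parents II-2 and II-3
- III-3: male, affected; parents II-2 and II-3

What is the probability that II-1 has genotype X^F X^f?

1/2

I-1 is unaffected, so I-1 is X^F Y.
I-2 is unaffected so carries F and passed f to II-2 (X^f Y), so I-2 is X^F X^f.
Their cross gives offspring ratios 1/2 X^F X^F : 1/2 X^F X^f. Conditioning on II-1 being unaffected, P(X^F X^f) = 1/2 / 1 = 1/2.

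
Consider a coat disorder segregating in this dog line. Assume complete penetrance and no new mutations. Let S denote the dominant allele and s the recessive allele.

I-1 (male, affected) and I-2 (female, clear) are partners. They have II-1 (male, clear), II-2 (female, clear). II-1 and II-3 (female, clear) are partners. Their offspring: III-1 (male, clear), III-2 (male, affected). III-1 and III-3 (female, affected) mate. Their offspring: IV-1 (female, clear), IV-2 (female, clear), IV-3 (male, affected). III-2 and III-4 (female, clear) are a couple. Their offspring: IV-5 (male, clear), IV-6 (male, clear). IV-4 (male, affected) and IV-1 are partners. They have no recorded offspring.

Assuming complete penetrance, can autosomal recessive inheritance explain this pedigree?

A consistent assignment under autosomal recessive exists: I-1 ss, I-2 SS, II-1 Ss, II-2 Ss, II-3 Ss, III-1 Ss, III-2 ss, III-3 ss, III-4 SS, IV-1 Ss, IV-2 Ss, IV-3 ss, IV-4 ss, IV-5 Ss, IV-6 Ss.
In this assignment every recorded phenotype matches its genotype and every non-founder's genotype is obtainable from its parents' genotypes, so the pedigree is consistent.

Yes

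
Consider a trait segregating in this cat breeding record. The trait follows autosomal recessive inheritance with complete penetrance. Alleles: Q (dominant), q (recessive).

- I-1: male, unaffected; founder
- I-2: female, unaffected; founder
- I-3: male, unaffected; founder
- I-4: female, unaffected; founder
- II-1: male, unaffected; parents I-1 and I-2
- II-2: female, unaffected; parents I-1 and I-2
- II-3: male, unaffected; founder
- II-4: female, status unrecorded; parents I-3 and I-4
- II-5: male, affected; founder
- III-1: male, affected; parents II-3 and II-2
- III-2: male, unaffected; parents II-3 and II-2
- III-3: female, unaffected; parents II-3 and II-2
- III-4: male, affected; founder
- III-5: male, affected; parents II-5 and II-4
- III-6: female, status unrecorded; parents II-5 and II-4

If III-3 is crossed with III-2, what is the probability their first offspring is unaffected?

8/9

II-3 is unaffected so carries Q and passed q to III-1 (qq), so II-3 is Qq.
II-2 is unaffected so carries Q and passed q to III-1 (qq), so II-2 is Qq.
III-3 is an unaffected offspring of II-3 (Qq) × II-2 (Qq), whose cross gives 1/4 QQ : 1/2 Qq : 1/4 qq; conditioning on being unaffected, III-3 is QQ with probability 1/3, Qq with probability 2/3.
III-2 is an unaffected offspring of II-3 (Qq) × II-2 (Qq), whose cross gives 1/4 QQ : 1/2 Qq : 1/4 qq; conditioning on being unaffected, III-2 is QQ with probability 1/3, Qq with probability 2/3.
Summing over parental genotype combinations, P(offspring is unaffected) = 1/9·1 + 2/9·1 + 2/9·1 + 4/9·3/4 = 8/9.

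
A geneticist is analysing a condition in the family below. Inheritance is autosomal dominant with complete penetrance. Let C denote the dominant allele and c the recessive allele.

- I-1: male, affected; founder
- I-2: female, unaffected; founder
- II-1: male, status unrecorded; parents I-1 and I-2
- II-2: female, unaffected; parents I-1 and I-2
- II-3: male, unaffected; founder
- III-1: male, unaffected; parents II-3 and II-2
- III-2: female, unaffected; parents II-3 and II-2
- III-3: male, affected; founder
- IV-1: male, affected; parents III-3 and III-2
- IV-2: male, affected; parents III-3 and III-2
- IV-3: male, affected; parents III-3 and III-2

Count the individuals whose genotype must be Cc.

4

Obligate heterozygotes: I-1 is affected so carries C and passed c to II-2 (cc), so I-1 is Cc; IV-1 is affected so carries C and received c from III-2 (cc), so IV-1 is Cc; IV-2 is affected so carries C and received c from III-2 (cc), so IV-2 is Cc; IV-3 is affected so carries C and received c from III-2 (cc), so IV-3 is Cc.
Every other individual is either homozygous by phenotype or has at least one consistent homozygous assignment, so the count is 4.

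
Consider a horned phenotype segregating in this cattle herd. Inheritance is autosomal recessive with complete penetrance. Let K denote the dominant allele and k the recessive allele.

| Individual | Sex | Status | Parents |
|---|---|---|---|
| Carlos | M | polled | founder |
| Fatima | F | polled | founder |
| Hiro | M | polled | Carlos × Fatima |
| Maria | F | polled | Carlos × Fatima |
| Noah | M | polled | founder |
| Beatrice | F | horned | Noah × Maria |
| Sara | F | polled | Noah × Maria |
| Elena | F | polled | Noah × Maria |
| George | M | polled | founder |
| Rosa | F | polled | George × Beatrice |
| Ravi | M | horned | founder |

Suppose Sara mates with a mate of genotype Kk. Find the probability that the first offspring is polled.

5/6

Noah is polled so carries K and passed k to Beatrice (kk), so Noah is Kk.
Maria is polled so carries K and passed k to Beatrice (kk), so Maria is Kk.
Sara is a polled offspring of Noah (Kk) × Maria (Kk), whose cross gives 1/4 KK : 1/2 Kk : 1/4 kk; conditioning on being polled, Sara is KK with probability 1/3, Kk with probability 2/3.
Summing over parental genotype combinations, P(offspring is polled) = 1/3·1 + 2/3·3/4 = 5/6.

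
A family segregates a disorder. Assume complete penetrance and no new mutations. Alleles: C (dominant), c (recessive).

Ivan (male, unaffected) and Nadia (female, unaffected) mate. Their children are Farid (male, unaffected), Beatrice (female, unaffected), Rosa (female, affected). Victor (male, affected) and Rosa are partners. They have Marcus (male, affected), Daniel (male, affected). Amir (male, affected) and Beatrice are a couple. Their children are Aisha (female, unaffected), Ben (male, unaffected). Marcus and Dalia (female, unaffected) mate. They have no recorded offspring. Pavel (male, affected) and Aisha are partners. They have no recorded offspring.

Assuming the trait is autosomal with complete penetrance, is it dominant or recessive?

recessive

Ivan and Nadia are both unaffected yet have an affected child Rosa. Under dominance, an affected child requires at least one affected parent, so the trait cannot be dominant.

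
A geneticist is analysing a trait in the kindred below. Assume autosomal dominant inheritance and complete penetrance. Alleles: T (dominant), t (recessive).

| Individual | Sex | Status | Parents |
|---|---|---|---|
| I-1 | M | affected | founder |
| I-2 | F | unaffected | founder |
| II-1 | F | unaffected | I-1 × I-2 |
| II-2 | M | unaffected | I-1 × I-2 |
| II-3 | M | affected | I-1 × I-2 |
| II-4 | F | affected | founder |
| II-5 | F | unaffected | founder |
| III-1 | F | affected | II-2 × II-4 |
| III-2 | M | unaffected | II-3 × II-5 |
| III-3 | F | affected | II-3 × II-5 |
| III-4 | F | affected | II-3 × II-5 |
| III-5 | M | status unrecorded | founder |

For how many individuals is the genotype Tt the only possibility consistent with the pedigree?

5

Obligate heterozygotes: I-1 is affected so carries T and passed t to II-1 (tt), so I-1 is Tt; II-3 is affected so carries T and received t from I-2 (tt), so II-3 is Tt; III-1 is affected so carries T and received t from II-2 (tt), so III-1 is Tt; III-3 is affected so carries T and received t from II-5 (tt), so III-3 is Tt; III-4 is affected so carries T and received t from II-5 (tt), so III-4 is Tt.
Every other individual is either homozygous by phenotype or has at least one consistent homozygous assignment, so the count is 5.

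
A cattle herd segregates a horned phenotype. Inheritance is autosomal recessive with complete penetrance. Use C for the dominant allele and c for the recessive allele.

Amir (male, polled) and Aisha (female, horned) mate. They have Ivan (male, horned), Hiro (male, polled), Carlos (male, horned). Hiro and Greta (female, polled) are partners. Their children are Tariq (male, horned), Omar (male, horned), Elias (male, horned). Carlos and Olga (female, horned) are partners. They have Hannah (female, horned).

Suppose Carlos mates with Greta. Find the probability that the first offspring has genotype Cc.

Carlos is horned, so Carlos is cc.
Greta is polled so carries C and passed c to Tariq (cc), so Greta is Cc.
The cross gives 1/2 Cc : 1/2 cc, so P(offspring has genotype Cc) = 1/2.

1/2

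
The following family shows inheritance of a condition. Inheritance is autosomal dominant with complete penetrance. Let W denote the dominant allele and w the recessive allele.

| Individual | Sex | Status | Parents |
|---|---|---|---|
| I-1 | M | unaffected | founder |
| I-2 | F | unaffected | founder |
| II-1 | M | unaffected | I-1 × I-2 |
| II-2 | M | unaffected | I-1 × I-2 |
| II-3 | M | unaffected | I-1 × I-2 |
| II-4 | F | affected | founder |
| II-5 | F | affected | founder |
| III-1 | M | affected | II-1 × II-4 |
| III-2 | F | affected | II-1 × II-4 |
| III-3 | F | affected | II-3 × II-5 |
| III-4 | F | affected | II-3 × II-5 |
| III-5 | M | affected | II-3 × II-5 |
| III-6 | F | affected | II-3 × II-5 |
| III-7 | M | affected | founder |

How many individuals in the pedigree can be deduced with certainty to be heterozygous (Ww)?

6

Obligate heterozygotes: III-1 is affected so carries W and received w from II-1 (ww), so III-1 is Ww; III-2 is affected so carries W and received w from II-1 (ww), so III-2 is Ww; III-3 is affected so carries W and received w from II-3 (ww), so III-3 is Ww; III-4 is affected so carries W and received w from II-3 (ww), so III-4 is Ww; III-5 is affected so carries W and received w from II-3 (ww), so III-5 is Ww; III-6 is affected so carries W and received w from II-3 (ww), so III-6 is Ww.
Every other individual is either homozygous by phenotype or has at least one consistent homozygous assignment, so the count is 6.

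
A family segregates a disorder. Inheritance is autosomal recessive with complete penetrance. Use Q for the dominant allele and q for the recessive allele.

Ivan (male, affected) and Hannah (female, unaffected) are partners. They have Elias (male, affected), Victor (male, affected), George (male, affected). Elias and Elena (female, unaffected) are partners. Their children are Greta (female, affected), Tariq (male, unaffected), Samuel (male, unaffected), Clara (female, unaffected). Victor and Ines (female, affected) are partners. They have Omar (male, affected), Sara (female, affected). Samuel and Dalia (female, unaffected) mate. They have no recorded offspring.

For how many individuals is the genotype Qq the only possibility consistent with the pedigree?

Obligate heterozygotes: Hannah is unaffected so carries Q and passed q to Elias (qq), so Hannah is Qq; Elena is unaffected so carries Q and passed q to Greta (qq), so Elena is Qq; Tariq is unaffected so carries Q and received q from Elias (qq), so Tariq is Qq; Samuel is unaffected so carries Q and received q from Elias (qq), so Samuel is Qq; Clara is unaffected so carries Q and received q from Elias (qq), so Clara is Qq.
Every other individual is either homozygous by phenotype or has at least one consistent homozygous assignment, so the count is 5.

5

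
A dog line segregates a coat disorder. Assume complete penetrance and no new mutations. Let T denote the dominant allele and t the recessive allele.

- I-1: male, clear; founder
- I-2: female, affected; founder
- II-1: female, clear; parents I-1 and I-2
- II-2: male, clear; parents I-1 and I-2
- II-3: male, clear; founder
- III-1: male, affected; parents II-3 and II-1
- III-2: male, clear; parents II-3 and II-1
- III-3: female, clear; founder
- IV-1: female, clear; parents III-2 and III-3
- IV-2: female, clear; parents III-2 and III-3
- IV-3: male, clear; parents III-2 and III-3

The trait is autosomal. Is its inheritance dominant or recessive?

recessive

II-3 and II-1 are both clear yet have an affected child III-1. Under dominance, an affected child requires at least one affected parent, so the trait cannot be dominant.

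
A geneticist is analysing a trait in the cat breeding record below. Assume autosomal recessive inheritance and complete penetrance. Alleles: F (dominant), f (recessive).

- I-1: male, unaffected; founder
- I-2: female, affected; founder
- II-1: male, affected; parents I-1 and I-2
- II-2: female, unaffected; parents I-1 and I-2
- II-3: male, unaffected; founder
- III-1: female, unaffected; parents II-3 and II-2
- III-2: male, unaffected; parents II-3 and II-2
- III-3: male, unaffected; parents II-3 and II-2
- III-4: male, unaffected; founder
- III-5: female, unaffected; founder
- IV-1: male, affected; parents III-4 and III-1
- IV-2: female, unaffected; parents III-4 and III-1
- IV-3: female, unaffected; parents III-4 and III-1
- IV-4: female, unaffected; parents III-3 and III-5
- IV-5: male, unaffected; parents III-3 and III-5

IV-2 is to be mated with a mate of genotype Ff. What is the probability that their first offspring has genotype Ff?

III-4 is unaffected so carries F and passed f to IV-1 (ff), so III-4 is Ff.
III-1 is unaffected so carries F and passed f to IV-1 (ff), so III-1 is Ff.
IV-2 is an unaffected offspring of III-4 (Ff) × III-1 (Ff), whose cross gives 1/4 FF : 1/2 Ff : 1/4 ff; conditioning on being unaffected, IV-2 is FF with probability 1/3, Ff with probability 2/3.
Summing over parental genotype combinations, P(offspring has genotype Ff) = 1/3·1/2 + 2/3·1/2 = 1/2.

1/2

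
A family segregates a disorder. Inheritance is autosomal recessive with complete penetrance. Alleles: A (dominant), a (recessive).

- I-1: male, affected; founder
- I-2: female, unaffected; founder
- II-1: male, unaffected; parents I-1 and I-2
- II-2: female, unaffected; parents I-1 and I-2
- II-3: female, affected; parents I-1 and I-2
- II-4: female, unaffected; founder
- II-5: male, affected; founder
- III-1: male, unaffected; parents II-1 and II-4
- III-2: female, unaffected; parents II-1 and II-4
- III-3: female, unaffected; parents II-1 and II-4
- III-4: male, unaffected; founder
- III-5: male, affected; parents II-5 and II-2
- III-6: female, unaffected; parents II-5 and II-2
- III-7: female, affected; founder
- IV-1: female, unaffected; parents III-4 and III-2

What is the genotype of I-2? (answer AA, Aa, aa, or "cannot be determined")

Aa

From phenotype alone, I-2 is AA or Aa.
I-2 is unaffected so carries A and passed a to II-3 (aa), so I-2 is Aa.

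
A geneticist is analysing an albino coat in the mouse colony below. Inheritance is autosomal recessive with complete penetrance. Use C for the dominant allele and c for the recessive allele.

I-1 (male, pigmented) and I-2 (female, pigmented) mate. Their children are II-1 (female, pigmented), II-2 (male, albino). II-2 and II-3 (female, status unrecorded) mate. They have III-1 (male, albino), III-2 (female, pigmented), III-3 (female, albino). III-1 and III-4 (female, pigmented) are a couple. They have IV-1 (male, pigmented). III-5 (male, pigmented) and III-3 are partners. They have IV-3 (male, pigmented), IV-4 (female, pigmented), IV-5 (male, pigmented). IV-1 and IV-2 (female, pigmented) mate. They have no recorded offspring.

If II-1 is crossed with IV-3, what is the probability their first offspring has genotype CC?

I-1 is pigmented so carries C and passed c to II-2 (cc), so I-1 is Cc.
I-2 is pigmented so carries C and passed c to II-2 (cc), so I-2 is Cc.
II-1 is a pigmented offspring of I-1 (Cc) × I-2 (Cc), whose cross gives 1/4 CC : 1/2 Cc : 1/4 cc; conditioning on being pigmented, II-1 is CC with probability 1/3, Cc with probability 2/3.
IV-3 is pigmented so carries C and received c from III-3 (cc), so IV-3 is Cc.
Summing over parental genotype combinations, P(offspring has genotype CC) = 1/3·1/2 + 2/3·1/4 = 1/3.

1/3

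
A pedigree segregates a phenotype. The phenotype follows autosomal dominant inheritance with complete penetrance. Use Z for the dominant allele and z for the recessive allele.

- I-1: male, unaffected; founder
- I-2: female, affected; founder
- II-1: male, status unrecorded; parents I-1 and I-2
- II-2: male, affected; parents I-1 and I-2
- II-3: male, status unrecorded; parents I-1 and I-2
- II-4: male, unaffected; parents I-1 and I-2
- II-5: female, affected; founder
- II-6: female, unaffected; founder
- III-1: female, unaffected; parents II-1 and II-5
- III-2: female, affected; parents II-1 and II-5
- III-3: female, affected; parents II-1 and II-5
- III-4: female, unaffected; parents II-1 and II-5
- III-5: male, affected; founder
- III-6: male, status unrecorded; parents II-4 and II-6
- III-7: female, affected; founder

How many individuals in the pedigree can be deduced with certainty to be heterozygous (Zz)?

3

Obligate heterozygotes: I-2 is affected so carries Z and passed z to II-4 (zz), so I-2 is Zz; II-2 is affected so carries Z and received z from I-1 (zz), so II-2 is Zz; II-5 is affected so carries Z and passed z to III-1 (zz), so II-5 is Zz.
Every other individual is either homozygous by phenotype or has at least one consistent homozygous assignment, so the count is 3.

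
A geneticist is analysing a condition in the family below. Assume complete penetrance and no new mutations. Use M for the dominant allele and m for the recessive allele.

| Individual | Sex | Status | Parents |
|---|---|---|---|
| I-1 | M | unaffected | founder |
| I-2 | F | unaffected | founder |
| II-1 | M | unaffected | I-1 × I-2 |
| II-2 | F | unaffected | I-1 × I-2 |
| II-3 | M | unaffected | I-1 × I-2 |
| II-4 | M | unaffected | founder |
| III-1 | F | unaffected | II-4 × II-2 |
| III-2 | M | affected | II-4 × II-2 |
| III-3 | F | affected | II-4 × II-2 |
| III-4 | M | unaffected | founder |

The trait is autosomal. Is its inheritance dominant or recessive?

recessive

II-4 and II-2 are both unaffected yet have an affected child III-2. Under dominance, an affected child requires at least one affected parent, so the trait cannot be dominant.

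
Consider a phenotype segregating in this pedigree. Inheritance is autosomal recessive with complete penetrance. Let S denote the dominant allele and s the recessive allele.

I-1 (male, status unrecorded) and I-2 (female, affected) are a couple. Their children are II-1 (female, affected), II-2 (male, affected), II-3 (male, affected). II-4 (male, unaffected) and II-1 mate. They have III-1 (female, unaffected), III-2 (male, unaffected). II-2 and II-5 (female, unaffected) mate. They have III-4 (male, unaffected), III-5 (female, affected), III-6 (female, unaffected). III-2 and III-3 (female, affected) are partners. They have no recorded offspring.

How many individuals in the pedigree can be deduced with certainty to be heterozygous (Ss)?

5

Obligate heterozygotes: II-5 is unaffected so carries S and passed s to III-5 (ss), so II-5 is Ss; III-1 is unaffected so carries S and received s from II-1 (ss), so III-1 is Ss; III-2 is unaffected so carries S and received s from II-1 (ss), so III-2 is Ss; III-4 is unaffected so carries S and received s from II-2 (ss), so III-4 is Ss; III-6 is unaffected so carries S and received s from II-2 (ss), so III-6 is Ss.
Every other individual is either homozygous by phenotype or has at least one consistent homozygous assignment, so the count is 5.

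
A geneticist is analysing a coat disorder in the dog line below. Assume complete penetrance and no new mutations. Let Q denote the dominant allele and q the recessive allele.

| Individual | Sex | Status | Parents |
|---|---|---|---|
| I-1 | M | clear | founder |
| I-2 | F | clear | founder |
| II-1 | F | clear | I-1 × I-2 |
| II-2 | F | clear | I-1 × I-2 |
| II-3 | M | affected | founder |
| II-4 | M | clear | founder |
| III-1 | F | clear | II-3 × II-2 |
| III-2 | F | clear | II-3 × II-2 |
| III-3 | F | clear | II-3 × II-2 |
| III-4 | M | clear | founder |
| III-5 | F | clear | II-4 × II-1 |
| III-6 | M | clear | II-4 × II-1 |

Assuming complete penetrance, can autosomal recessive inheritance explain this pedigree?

Yes

A consistent assignment under autosomal recessive exists: I-1 QQ, I-2 QQ, II-1 QQ, II-2 QQ, II-3 qq, II-4 QQ, III-1 Qq, III-2 Qq, III-3 Qq, III-4 QQ, III-5 QQ, III-6 QQ.
In this assignment every recorded phenotype matches its genotype and every non-founder's genotype is obtainable from its parents' genotypes, so the pedigree is consistent.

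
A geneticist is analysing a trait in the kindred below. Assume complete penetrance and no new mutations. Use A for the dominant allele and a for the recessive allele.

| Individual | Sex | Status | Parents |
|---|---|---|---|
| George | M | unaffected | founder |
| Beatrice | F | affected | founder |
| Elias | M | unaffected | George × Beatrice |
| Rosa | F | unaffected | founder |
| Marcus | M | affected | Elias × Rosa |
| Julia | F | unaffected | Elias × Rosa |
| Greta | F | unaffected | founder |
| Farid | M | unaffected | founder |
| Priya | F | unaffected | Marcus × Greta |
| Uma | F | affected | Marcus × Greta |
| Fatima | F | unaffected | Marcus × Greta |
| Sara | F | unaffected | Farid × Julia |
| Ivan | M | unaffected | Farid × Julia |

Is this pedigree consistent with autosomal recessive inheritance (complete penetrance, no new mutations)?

Yes

A consistent assignment under autosomal recessive exists: George AA, Beatrice aa, Elias Aa, Rosa Aa, Marcus aa, Julia AA, Greta Aa, Farid AA, Priya Aa, Uma aa, Fatima Aa, Sara AA, Ivan AA.
In this assignment every recorded phenotype matches its genotype and every non-founder's genotype is obtainable from its parents' genotypes, so the pedigree is consistent.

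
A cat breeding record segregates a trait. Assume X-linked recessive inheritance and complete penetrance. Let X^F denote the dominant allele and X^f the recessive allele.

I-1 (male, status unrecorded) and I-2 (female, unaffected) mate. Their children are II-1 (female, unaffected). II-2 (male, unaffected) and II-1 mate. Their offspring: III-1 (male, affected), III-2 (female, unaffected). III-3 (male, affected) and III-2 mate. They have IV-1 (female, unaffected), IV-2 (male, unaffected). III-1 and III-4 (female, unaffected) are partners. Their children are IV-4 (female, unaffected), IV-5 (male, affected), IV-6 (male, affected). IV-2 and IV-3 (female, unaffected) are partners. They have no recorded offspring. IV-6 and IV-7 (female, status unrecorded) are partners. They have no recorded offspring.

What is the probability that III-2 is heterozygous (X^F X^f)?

1/5

II-2 is unaffected, so II-2 is X^F Y.
II-1 is unaffected so carries F and passed f to III-1 (X^f Y), so II-1 is X^F X^f.
Their cross gives offspring ratios 1/2 X^F X^F : 1/2 X^F X^f. Conditioning on III-2 being unaffected, P(X^F X^f) = 1/2 / 1 = 1/2 before taking III-2's own offspring into account.
III-3 is affected, so III-3 is X^f Y.
Now use III-2's offspring. Probability of each recorded status — unaffected daughter IV-1: 1/2 if III-2 is X^F X^f, 1 if X^F X^F; unaffected son IV-2: 1/2 if III-2 is X^F X^f, 1 if X^F X^F.
Bayes: P(X^F X^f) = 1/2·1/4 / (1/2·1/4 + 1/2·1) = 1/5.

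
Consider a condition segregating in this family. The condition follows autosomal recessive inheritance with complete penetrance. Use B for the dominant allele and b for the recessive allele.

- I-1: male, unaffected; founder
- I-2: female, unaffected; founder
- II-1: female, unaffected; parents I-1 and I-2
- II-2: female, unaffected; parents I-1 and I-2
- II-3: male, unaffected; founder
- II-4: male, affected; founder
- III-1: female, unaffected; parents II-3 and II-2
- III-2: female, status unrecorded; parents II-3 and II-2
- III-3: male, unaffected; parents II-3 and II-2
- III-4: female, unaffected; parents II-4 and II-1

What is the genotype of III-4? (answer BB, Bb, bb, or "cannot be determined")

Bb

From phenotype alone, III-4 is BB or Bb.
III-4 is unaffected so carries B and received b from II-4 (bb), so III-4 is Bb.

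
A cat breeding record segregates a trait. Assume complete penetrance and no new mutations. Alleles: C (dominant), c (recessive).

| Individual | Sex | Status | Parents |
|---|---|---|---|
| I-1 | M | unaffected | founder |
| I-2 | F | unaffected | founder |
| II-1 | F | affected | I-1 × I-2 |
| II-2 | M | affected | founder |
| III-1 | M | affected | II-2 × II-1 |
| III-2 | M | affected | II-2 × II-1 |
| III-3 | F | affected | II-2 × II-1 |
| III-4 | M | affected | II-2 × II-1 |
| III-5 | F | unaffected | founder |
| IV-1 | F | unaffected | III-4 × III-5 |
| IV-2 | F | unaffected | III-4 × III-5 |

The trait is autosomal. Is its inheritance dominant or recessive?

I-1 and I-2 are both unaffected yet have an affected child II-1. Under dominance, an affected child requires at least one affected parent, so the trait cannot be dominant.

recessive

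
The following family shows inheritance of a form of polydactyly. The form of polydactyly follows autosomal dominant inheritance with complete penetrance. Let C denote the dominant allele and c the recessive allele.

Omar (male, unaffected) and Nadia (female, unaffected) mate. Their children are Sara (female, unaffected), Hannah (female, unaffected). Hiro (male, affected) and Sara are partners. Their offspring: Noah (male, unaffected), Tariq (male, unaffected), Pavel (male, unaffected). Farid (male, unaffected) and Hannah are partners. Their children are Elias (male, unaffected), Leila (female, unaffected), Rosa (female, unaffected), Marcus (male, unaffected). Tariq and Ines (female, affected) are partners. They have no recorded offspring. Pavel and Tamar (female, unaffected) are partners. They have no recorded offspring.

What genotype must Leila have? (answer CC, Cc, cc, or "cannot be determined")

cc

Leila is unaffected, so Leila is cc.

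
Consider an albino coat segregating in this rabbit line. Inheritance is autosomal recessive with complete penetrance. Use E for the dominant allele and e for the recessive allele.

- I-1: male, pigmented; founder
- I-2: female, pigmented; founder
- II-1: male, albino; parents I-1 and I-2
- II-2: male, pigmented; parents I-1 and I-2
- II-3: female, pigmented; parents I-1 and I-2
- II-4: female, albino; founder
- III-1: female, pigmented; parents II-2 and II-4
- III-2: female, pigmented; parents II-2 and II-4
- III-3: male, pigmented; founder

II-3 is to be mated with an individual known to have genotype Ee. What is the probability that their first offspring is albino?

1/6

I-1 is pigmented so carries E and passed e to II-1 (ee), so I-1 is Ee.
I-2 is pigmented so carries E and passed e to II-1 (ee), so I-2 is Ee.
II-3 is a pigmented offspring of I-1 (Ee) × I-2 (Ee), whose cross gives 1/4 EE : 1/2 Ee : 1/4 ee; conditioning on being pigmented, II-3 is EE with probability 1/3, Ee with probability 2/3.
Summing over parental genotype combinations, P(offspring is albino) = 2/3·1/4 = 1/6.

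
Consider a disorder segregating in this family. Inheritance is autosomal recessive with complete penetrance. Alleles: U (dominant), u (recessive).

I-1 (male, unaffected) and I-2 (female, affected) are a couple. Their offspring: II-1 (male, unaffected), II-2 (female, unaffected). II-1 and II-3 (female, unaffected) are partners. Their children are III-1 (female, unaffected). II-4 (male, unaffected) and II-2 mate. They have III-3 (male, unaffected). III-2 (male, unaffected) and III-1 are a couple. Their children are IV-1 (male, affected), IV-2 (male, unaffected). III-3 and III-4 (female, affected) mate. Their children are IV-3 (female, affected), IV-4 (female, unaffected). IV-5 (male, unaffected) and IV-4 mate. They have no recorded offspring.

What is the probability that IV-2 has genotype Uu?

III-2 is unaffected so carries U and passed u to IV-1 (uu), so III-2 is Uu.
III-1 is unaffected so carries U and passed u to IV-1 (uu), so III-1 is Uu.
Their cross gives offspring ratios 1/4 UU : 1/2 Uu : 1/4 uu. Conditioning on IV-2 being unaffected, P(Uu) = 1/2 / 3/4 = 2/3.

2/3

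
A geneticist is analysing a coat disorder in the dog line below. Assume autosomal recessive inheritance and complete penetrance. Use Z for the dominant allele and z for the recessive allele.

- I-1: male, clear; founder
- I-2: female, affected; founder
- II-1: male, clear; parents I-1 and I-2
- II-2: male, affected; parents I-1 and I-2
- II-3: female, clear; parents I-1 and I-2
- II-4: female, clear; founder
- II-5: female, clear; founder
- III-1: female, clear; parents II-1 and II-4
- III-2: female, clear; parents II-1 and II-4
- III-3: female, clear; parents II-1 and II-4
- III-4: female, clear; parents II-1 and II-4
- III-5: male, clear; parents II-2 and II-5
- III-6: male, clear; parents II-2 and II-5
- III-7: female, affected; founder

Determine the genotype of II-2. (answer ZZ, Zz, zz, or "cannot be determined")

II-2 is affected, so II-2 is zz.

zz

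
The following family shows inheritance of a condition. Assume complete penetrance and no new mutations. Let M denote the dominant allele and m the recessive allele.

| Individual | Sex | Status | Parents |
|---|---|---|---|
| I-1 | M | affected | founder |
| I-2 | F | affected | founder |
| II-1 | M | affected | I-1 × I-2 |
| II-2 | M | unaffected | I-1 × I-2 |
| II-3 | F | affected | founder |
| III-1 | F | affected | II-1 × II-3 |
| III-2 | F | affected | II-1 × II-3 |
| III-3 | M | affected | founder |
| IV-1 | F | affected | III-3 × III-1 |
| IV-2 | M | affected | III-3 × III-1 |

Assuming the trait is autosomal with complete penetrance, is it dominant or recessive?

I-1 and I-2 are both affected yet have an unaffected child II-2. Under a recessive model two affected parents are homozygous and every child would be affected, so the trait cannot be recessive.

dominant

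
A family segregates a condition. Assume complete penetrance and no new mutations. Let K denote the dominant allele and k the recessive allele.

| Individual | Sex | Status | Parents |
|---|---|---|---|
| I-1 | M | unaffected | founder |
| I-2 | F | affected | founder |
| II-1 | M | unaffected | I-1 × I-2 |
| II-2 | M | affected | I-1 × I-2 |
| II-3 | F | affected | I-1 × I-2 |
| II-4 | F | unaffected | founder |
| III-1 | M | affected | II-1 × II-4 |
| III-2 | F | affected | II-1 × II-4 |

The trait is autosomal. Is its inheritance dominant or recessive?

recessive

II-1 and II-4 are both unaffected yet have an affected child III-1. Under dominance, an affected child requires at least one affected parent, so the trait cannot be dominant.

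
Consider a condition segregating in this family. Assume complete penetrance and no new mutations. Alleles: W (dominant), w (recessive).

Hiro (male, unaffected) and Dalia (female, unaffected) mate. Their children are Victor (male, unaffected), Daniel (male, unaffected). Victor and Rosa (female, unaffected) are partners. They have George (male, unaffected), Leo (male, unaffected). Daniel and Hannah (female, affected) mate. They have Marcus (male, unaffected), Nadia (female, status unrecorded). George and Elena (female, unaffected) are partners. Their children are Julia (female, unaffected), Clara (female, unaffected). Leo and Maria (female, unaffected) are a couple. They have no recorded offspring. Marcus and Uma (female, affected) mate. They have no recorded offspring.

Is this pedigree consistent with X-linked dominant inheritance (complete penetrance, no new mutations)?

A consistent assignment under X-linked dominant exists: Hiro X^w Y, Dalia X^w X^w, Victor X^w Y, Daniel X^w Y, Rosa X^w X^w, Hannah X^W X^w, George X^w Y, Leo X^w Y, Elena X^w X^w, Maria X^w X^w, Marcus X^w Y, Nadia X^W X^w, Uma X^W X^W, Julia X^w X^w, Clara X^w X^w.
In this assignment every recorded phenotype matches its genotype and every non-founder's genotype is obtainable from its parents' genotypes, so the pedigree is consistent.

Yes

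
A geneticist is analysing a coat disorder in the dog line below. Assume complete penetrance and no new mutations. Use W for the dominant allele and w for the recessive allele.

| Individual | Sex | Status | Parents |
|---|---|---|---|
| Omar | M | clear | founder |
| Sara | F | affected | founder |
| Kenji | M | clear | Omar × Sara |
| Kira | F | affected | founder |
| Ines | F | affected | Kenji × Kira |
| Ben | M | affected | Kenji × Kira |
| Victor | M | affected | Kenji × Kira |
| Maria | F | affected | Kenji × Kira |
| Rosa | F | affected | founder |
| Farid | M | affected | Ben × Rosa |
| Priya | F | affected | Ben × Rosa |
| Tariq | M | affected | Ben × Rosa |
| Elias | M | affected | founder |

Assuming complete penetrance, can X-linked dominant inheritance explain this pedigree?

Yes

A consistent assignment under X-linked dominant exists: Omar X^w Y, Sara X^W X^w, Kenji X^w Y, Kira X^W X^W, Ines X^W X^w, Ben X^W Y, Victor X^W Y, Maria X^W X^w, Rosa X^W X^W, Farid X^W Y, Priya X^W X^W, Tariq X^W Y, Elias X^W Y.
In this assignment every recorded phenotype matches its genotype and every non-founder's genotype is obtainable from its parents' genotypes, so the pedigree is consistent.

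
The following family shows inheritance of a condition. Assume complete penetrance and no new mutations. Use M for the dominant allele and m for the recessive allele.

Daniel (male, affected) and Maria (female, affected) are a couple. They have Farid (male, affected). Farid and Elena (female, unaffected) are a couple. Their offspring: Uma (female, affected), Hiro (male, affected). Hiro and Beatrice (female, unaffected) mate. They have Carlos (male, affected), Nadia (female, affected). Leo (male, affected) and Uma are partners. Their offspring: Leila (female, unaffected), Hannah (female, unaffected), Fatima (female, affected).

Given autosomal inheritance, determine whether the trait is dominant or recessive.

dominant

Leo and Uma are both affected yet have an unaffected child Leila. Under a recessive model two affected parents are homozygous and every child would be affected, so the trait cannot be recessive.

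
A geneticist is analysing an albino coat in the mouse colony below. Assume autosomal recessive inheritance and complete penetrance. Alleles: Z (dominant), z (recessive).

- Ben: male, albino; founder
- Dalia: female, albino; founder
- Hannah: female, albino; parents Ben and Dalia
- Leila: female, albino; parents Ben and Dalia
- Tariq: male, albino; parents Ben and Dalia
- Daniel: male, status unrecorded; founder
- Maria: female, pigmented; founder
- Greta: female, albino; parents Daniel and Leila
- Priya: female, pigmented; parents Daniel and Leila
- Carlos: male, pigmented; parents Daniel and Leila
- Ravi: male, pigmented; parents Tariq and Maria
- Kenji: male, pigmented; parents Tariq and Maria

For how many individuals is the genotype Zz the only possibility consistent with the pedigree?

5

Obligate heterozygotes: Daniel passed Z to Priya (Zz, whose z came from Leila) and passed z to Greta (zz), so Daniel is Zz; Priya is pigmented so carries Z and received z from Leila (zz), so Priya is Zz; Carlos is pigmented so carries Z and received z from Leila (zz), so Carlos is Zz; Ravi is pigmented so carries Z and received z from Tariq (zz), so Ravi is Zz; Kenji is pigmented so carries Z and received z from Tariq (zz), so Kenji is Zz.
Every other individual is either homozygous by phenotype or has at least one consistent homozygous assignment, so the count is 5.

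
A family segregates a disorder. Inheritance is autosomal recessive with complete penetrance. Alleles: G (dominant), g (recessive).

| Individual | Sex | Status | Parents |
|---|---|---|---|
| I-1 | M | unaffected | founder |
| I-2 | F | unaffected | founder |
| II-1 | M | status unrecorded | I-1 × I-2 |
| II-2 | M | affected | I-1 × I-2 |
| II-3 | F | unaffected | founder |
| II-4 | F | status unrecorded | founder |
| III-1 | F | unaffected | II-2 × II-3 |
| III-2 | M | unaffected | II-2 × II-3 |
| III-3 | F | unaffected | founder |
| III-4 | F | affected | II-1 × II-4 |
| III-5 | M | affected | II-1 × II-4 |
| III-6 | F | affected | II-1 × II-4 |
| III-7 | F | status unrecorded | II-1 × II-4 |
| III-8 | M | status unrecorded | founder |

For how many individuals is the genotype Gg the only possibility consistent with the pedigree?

Obligate heterozygotes: I-1 is unaffected so carries G and passed g to II-2 (gg), so I-1 is Gg; I-2 is unaffected so carries G and passed g to II-2 (gg), so I-2 is Gg; III-1 is unaffected so carries G and received g from II-2 (gg), so III-1 is Gg; III-2 is unaffected so carries G and received g from II-2 (gg), so III-2 is Gg.
Every other individual is either homozygous by phenotype or has at least one consistent homozygous assignment, so the count is 4.

4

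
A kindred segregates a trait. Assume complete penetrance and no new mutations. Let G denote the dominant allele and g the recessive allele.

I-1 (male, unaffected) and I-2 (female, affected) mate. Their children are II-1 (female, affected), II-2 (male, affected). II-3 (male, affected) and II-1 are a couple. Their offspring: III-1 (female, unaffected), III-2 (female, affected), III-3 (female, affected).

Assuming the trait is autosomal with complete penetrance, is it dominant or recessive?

dominant

II-3 and II-1 are both affected yet have an unaffected child III-1. Under a recessive model two affected parents are homozygous and every child would be affected, so the trait cannot be recessive.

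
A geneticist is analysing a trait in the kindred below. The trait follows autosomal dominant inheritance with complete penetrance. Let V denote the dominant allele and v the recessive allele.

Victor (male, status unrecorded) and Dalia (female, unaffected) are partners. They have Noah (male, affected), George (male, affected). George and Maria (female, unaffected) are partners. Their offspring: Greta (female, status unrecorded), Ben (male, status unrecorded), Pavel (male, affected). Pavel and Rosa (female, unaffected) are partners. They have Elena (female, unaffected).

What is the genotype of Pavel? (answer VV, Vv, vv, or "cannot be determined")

Vv

From phenotype alone, Pavel is VV or Vv.
Pavel is affected so carries V and received v from Maria (vv), so Pavel is Vv.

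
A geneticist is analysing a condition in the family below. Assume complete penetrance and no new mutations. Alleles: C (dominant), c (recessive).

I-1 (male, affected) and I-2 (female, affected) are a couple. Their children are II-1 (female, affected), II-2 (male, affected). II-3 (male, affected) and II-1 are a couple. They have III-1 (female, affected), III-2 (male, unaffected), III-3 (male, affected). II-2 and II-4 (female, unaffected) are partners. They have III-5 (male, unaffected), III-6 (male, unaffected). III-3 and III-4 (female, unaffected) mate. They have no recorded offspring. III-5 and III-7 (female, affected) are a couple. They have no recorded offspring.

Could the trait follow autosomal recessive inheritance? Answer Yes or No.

No

Under autosomal recessive, III-2 (unaffected, male) cannot arise from II-3 (affected) × II-1 (affected).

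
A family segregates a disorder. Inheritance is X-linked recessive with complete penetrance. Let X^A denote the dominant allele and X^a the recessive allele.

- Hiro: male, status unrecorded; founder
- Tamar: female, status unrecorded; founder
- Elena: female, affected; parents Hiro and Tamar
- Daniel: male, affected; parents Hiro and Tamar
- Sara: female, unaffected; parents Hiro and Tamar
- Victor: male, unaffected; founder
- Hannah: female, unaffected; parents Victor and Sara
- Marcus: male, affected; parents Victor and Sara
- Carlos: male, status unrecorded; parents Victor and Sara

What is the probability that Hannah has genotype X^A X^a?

1/2

Victor is unaffected, so Victor is X^A Y.
Sara is unaffected so carries A and received a from Hiro (X^a Y), so Sara is X^A X^a.
Their cross gives offspring ratios 1/2 X^A X^A : 1/2 X^A X^a. Conditioning on Hannah being unaffected, P(X^A X^a) = 1/2 / 1 = 1/2.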